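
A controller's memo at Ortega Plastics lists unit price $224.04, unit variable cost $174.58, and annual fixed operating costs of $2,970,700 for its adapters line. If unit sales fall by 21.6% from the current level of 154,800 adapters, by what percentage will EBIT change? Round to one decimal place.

-35.3%

At 154,800 units, contribution = 154,800 × $49.46 = $7,656,408.00.
Operating income = contribution − fixed costs = $7,656,408.00 − $2,970,700 = $4,685,708.00.
So DOL = total CM / EBIT = $7,656,408.00 / $4,685,708.00 = 1.6340.
Operating income changes by 1.6340 × -21.6% = -35.3%.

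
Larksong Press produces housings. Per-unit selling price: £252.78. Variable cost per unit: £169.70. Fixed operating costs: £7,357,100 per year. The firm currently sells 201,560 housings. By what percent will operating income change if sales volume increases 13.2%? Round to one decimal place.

+23.5%

Contribution at this volume is 201,560 × £83.08 = £16,745,604.80.
EBIT = £16,745,604.80 − £7,357,100 = £9,388,504.80.
So DOL = total CM / EBIT = £16,745,604.80 / £9,388,504.80 = 1.7836.
Operating income changes by 1.7836 × +13.2% = +23.5%.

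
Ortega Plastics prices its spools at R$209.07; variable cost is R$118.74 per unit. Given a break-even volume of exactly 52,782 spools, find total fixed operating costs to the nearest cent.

R$4,767,798.06

Each unit contributes R$209.07 − R$118.74 = R$90.33.
Fixed costs = break-even units × CM = 52,782 × R$90.33 = R$4,767,798.06.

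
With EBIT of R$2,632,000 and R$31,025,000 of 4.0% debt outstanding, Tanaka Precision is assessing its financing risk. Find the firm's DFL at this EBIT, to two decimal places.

1.89

Interest = R$1,241,000.00.
Degree of financial leverage = EBIT / (EBIT − interest) = R$2,632,000 / R$1,391,000.00 = 1.8922.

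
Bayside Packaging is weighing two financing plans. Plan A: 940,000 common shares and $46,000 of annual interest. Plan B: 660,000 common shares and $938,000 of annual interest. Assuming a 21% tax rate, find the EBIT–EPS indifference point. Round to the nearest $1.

$3,040,571

At indifference, (EBIT − 46,000)(1 − t)/940,000 = (EBIT − 938,000)(1 − t)/660,000.
The (1 − t) factor cancels: (EBIT − 46,000) × 660,000 = (EBIT − 938,000) × 940,000.
Solving, EBIT = (938,000·940,000 − 46,000·660,000) / (940,000 − 660,000) = 851,360,000,000 / 280,000 = 3,040,571.43.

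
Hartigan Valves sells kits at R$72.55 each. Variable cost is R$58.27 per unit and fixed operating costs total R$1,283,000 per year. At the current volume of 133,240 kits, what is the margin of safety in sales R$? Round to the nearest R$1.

Unit CM = price − variable cost = R$72.55 − R$58.27 = R$14.28. Break-even units = R$1,283,000 ÷ R$14.28 = 89,845.94; break-even revenue = 89,845.94 × R$72.55 = R$6,518,322.83.
Actual sales revenue = 133,240 × R$72.55 = R$9,666,562.00.
Margin of safety = R$9,666,562.00 − R$6,518,322.83 = R$3,148,239.

R$3,148,239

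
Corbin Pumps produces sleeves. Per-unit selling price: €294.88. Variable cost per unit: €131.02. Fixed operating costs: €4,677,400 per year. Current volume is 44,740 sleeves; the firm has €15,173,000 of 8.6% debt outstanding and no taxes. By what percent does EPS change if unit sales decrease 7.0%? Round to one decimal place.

At 44,740 units, contribution = 44,740 × €163.86 = €7,331,096.40.
EBIT = €7,331,096.40 − €4,677,400 = €2,653,696.40.
Interest = €1,304,878.00, so EBIT − I = €1,348,818.40.
DCL = total CM / (EBIT − I) = €7,331,096.40 / €1,348,818.40 = 5.4352.
%ΔEPS = DCL × %ΔSales = 5.4352 × -7.0% = -38.0%.

-38.0%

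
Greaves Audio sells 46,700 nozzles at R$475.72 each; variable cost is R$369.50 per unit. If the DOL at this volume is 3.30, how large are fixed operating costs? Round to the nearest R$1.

At 46,700 units, contribution = 46,700 × R$106.22 = R$4,960,474.00.
DOL = contribution / EBIT, so EBIT = R$4,960,474.00 / 3.30 = R$1,503,173.94.
Fixed costs = CM − EBIT = R$4,960,474.00 − R$1,503,173.94 = R$3,457,300.

R$3,457,300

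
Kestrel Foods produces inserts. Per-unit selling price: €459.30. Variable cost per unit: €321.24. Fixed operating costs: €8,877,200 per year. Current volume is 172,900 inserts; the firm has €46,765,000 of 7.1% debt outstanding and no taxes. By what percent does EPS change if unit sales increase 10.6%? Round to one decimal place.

At 172,900 units, contribution = 172,900 × €138.06 = €23,870,574.00.
Subtracting fixed costs: EBIT = €23,870,574.00 − €8,877,200 = €14,993,374.00.
After interest of €3,320,315.00, pre-tax earnings = €11,673,059.00.
DCL = total CM / (EBIT − I) = €23,870,574.00 / €11,673,059.00 = 2.0449.
%ΔEPS = DCL × %ΔSales = 2.0449 × +10.6% = +21.7%.

+21.7%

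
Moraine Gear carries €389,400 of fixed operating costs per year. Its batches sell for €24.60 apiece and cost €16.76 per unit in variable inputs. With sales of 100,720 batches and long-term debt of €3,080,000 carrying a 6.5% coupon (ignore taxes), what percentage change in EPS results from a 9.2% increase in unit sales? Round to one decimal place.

Total contribution margin = 100,720 × €7.84 = €789,644.80.
EBIT = €789,644.80 − €389,400 = €400,244.80.
Interest = €200,200.00, so EBIT − I = €200,044.80.
DCL = total CM / (EBIT − I) = €789,644.80 / €200,044.80 = 3.9473.
EPS therefore changes by 3.9473 × (+9.2%) = +36.3%.

+36.3%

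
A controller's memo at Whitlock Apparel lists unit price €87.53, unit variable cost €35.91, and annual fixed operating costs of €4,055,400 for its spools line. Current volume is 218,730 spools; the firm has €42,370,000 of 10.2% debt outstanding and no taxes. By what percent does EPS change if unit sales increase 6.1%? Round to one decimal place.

Contribution at this volume is 218,730 × €51.62 = €11,290,842.60.
Operating income = contribution − fixed costs = €11,290,842.60 − €4,055,400 = €7,235,442.60.
Interest = €4,321,740.00, so EBIT − I = €2,913,702.60.
DCL = total CM / (EBIT − I) = €11,290,842.60 / €2,913,702.60 = 3.8751.
EPS therefore changes by 3.8751 × (+6.1%) = +23.6%.

+23.6%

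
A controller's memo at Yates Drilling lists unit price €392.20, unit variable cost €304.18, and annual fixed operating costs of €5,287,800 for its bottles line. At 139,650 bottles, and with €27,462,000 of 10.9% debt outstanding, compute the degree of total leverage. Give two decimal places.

3.06

Contribution at this volume is 139,650 × €88.02 = €12,291,993.00.
EBIT = €12,291,993.00 − €5,287,800 = €7,004,193.00. Interest = €2,993,358.00.
DOL = €12,291,993.00 ÷ €7,004,193.00 = 1.7549; DFL = €7,004,193.00 ÷ €4,010,835.00 = 1.7463.
DCL = DOL × DFL = 1.7549 × 1.7463 = 3.0646.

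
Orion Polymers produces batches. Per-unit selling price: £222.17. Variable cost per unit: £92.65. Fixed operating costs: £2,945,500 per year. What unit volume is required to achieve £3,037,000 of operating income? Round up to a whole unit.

46,190 batches

Contribution margin per unit = £222.17 − £92.65 = £129.52.
Required volume = (fixed costs + target profit) ÷ CM = (£2,945,500 + £3,037,000) ÷ £129.52 = 46,189.78, so 46,190 batches.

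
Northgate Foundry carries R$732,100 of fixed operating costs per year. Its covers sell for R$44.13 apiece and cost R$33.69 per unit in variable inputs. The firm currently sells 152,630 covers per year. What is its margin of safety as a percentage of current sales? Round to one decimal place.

Contribution margin per unit = R$44.13 − R$33.69 = R$10.44. Break-even units = R$732,100 ÷ R$10.44 = 70,124.52; break-even revenue = 70,124.52 × R$44.13 = R$3,094,595.11.
Current sales = 152,630 × R$44.13 = R$6,735,561.90.
Margin of safety = (R$6,735,561.90 − R$3,094,595.11) ÷ R$6,735,561.90 = 54.1%.

54.1%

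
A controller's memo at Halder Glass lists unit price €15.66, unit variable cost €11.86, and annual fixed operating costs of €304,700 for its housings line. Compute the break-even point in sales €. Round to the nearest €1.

€1,255,685

CM per unit = €15.66 − €11.86 = €3.80; CM ratio = €3.80 / €15.66 = 0.2427.
Break-even sales = FC ÷ CM ratio = €304,700 × €15.66 / €3.80 = €1,255,685.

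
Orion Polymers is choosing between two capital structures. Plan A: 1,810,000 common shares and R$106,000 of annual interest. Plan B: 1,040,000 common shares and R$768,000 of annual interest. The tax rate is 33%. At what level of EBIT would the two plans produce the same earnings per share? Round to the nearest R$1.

At indifference, (EBIT − 106,000)(1 − t)/1,810,000 = (EBIT − 768,000)(1 − t)/1,040,000.
Cancelling (1 − t) and cross-multiplying: 1,040,000·(EBIT − 106,000) = 1,810,000·(EBIT − 768,000).
EBIT × (1,810,000 − 1,040,000) = 768,000 × 1,810,000 − 106,000 × 1,040,000 = 1,279,840,000,000, so EBIT = 1,279,840,000,000 ÷ 770,000 = 1,662,129.87.

R$1,662,130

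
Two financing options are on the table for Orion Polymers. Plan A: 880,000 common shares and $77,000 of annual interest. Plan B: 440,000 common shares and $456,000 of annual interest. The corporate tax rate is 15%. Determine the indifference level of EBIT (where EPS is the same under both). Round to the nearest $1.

Set EPS_A = EPS_B: (EBIT − $77,000)(1 − 0.15) ÷ 880,000 = (EBIT − $456,000)(1 − 0.15) ÷ 440,000.
The (1 − t) factor cancels: (EBIT − 77,000) × 440,000 = (EBIT − 456,000) × 880,000.
Solving, EBIT = (456,000·880,000 − 77,000·440,000) / (880,000 − 440,000) = 367,400,000,000 / 440,000 = 835,000.00.

$835,000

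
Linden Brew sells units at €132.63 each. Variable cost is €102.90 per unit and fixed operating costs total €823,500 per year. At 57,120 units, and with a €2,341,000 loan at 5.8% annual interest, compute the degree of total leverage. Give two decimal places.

2.30

Total contribution margin = 57,120 × €29.73 = €1,698,177.60.
EBIT = €1,698,177.60 − €823,500 = €874,677.60. Interest = €135,778.00.
DOL = €1,698,177.60 ÷ €874,677.60 = 1.9415; DFL = €874,677.60 ÷ €738,899.60 = 1.1838.
DCL = DOL × DFL = 1.9415 × 1.1838 = 2.2983.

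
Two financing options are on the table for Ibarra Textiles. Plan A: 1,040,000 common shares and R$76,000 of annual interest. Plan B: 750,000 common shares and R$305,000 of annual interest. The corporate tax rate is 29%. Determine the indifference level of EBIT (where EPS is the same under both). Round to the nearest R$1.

Set EPS_A = EPS_B: (EBIT − R$76,000)(1 − 0.29) ÷ 1,040,000 = (EBIT − R$305,000)(1 − 0.29) ÷ 750,000.
Cancelling (1 − t) and cross-multiplying: 750,000·(EBIT − 76,000) = 1,040,000·(EBIT − 305,000).
Solving, EBIT = (305,000·1,040,000 − 76,000·750,000) / (1,040,000 − 750,000) = 260,200,000,000 / 290,000 = 897,241.38.

R$897,241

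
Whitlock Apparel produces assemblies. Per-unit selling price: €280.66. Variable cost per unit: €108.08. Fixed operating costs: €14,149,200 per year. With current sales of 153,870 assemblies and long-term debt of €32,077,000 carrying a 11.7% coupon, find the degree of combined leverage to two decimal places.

Total contribution margin = 153,870 × €172.58 = €26,554,884.60.
Operating income = contribution − fixed costs = €26,554,884.60 − €14,149,200 = €12,405,684.60. Interest = €3,753,009.00.
DOL = €26,554,884.60 ÷ €12,405,684.60 = 2.1405; DFL = €12,405,684.60 ÷ €8,652,675.60 = 1.4337.
DCL = DOL × DFL = 2.1405 × 1.4337 = 3.0688.

3.07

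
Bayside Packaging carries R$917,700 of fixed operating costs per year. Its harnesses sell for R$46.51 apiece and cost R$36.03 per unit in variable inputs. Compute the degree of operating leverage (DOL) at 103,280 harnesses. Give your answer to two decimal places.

Total contribution margin = 103,280 × R$10.48 = R$1,082,374.40.
EBIT = R$1,082,374.40 − R$917,700 = R$164,674.40.
Degree of operating leverage = R$1,082,374.40 / R$164,674.40 = 6.5728.

6.57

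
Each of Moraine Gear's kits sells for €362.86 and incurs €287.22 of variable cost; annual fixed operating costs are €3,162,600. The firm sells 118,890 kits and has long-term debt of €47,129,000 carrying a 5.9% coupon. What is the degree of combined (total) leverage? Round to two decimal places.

2.95

At 118,890 units, contribution = 118,890 × €75.64 = €8,992,839.60.
EBIT = €8,992,839.60 − €3,162,600 = €5,830,239.60. Interest = €2,780,611.00.
DOL = €8,992,839.60 ÷ €5,830,239.60 = 1.5424; DFL = €5,830,239.60 ÷ €3,049,628.60 = 1.9118.
DCL = DOL × DFL = 1.5424 × 1.9118 = 2.9488.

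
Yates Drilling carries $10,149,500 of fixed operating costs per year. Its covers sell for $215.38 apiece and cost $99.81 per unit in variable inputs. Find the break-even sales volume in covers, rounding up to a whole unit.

87,822 covers

Each unit contributes $215.38 − $99.81 = $115.57.
Units to break even: $10,149,500 ÷ $115.57 = 87,821.23, rounded up to 87,822.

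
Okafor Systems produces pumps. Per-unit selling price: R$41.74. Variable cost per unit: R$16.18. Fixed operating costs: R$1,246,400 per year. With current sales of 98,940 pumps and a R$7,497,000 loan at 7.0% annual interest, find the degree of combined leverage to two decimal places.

At 98,940 units, contribution = 98,940 × R$25.56 = R$2,528,906.40.
EBIT = R$2,528,906.40 − R$1,246,400 = R$1,282,506.40. Interest = R$524,790.00.
DOL = R$2,528,906.40 ÷ R$1,282,506.40 = 1.9718; DFL = R$1,282,506.40 ÷ R$757,716.40 = 1.6926.
DCL = DOL × DFL = 1.9718 × 1.6926 = 3.3375.

3.34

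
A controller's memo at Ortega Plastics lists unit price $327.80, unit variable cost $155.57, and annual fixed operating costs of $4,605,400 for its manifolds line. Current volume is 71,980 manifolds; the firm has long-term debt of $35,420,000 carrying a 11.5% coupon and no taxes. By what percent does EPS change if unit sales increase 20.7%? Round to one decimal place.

Total contribution margin = 71,980 × $172.23 = $12,397,115.40.
Operating income = contribution − fixed costs = $12,397,115.40 − $4,605,400 = $7,791,715.40.
Interest = $4,073,300.00, so EBIT − I = $3,718,415.40.
Degree of combined leverage = contribution ÷ (EBIT − I) = $12,397,115.40 ÷ $3,718,415.40 = 3.3340.
%ΔEPS = DCL × %ΔSales = 3.3340 × +20.7% = +69.0%.

+69.0%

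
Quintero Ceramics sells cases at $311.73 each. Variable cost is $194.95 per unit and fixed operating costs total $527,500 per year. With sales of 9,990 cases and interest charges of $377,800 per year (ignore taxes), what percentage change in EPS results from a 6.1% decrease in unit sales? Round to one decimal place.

Total contribution margin = 9,990 × $116.78 = $1,166,632.20.
Operating income = contribution − fixed costs = $1,166,632.20 − $527,500 = $639,132.20.
Interest = $377,800.00, so EBIT − I = $261,332.20.
Degree of combined leverage = contribution ÷ (EBIT − I) = $1,166,632.20 ÷ $261,332.20 = 4.4642.
EPS therefore changes by 4.4642 × (-6.1%) = -27.2%.

-27.2%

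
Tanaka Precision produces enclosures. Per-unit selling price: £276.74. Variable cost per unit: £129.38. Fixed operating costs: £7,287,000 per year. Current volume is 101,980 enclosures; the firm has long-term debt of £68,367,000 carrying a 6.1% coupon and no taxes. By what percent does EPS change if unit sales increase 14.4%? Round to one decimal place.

Total contribution margin = 101,980 × £147.36 = £15,027,772.80.
Subtracting fixed costs: EBIT = £15,027,772.80 − £7,287,000 = £7,740,772.80.
Interest = £4,170,387.00, so EBIT − I = £3,570,385.80.
DCL = total CM / (EBIT − I) = £15,027,772.80 / £3,570,385.80 = 4.2090.
%ΔEPS = DCL × %ΔSales = 4.2090 × +14.4% = +60.6%.

+60.6%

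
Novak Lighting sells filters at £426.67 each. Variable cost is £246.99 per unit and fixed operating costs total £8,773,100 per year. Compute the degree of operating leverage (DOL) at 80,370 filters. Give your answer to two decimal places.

Contribution at this volume is 80,370 × £179.68 = £14,440,881.60.
EBIT = £14,440,881.60 − £8,773,100 = £5,667,781.60.
DOL = contribution ÷ EBIT = £14,440,881.60 ÷ £5,667,781.60 = 2.5479.

2.55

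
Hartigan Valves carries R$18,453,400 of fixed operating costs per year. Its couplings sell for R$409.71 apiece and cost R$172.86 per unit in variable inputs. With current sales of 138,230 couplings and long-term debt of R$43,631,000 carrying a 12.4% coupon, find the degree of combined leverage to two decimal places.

3.69

Contribution at this volume is 138,230 × R$236.85 = R$32,739,775.50.
Subtracting fixed costs: EBIT = R$32,739,775.50 − R$18,453,400 = R$14,286,375.50. Interest = R$5,410,244.00.
DOL = R$32,739,775.50 ÷ R$14,286,375.50 = 2.2917; DFL = R$14,286,375.50 ÷ R$8,876,131.50 = 1.6095.
DCL = DOL × DFL = 2.2917 × 1.6095 = 3.6885.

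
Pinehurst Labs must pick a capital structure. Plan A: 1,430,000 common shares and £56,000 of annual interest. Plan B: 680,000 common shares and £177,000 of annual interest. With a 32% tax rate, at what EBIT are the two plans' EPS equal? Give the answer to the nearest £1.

At indifference, (EBIT − 56,000)(1 − t)/1,430,000 = (EBIT − 177,000)(1 − t)/680,000.
The (1 − t) factor cancels: (EBIT − 56,000) × 680,000 = (EBIT − 177,000) × 1,430,000.
Solving, EBIT = (177,000·1,430,000 − 56,000·680,000) / (1,430,000 − 680,000) = 215,030,000,000 / 750,000 = 286,706.67.

£286,707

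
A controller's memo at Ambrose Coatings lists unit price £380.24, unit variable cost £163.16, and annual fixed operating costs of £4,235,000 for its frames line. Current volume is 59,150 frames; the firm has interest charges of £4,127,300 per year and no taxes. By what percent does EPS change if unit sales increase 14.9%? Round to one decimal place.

Contribution at this volume is 59,150 × £217.08 = £12,840,282.00.
Operating income = contribution − fixed costs = £12,840,282.00 − £4,235,000 = £8,605,282.00.
Interest = £4,127,300.00, so EBIT − I = £4,477,982.00.
DCL = total CM / (EBIT − I) = £12,840,282.00 / £4,477,982.00 = 2.8674.
%ΔEPS = DCL × %ΔSales = 2.8674 × +14.9% = +42.7%.

+42.7%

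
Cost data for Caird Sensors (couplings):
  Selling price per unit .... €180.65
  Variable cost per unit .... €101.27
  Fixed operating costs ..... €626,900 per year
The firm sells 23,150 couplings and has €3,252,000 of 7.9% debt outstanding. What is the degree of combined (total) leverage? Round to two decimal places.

1.93

At 23,150 units, contribution = 23,150 × €79.38 = €1,837,647.00.
Operating income = contribution − fixed costs = €1,837,647.00 − €626,900 = €1,210,747.00. Interest = €256,908.00, so EBIT − I = €953,839.00.
DCL = contribution ÷ (EBIT − I) = €1,837,647.00 ÷ €953,839.00 = 1.9266.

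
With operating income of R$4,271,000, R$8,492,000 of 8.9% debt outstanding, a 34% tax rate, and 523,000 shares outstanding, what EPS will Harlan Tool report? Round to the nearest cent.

Interest = R$755,788.00, so EBT = R$4,271,000 − R$755,788.00 = R$3,515,212.00.
Net income = R$3,515,212.00 × (1 − 0.34) = R$2,320,039.92.
EPS = R$2,320,039.92 ÷ 523,000 = R$4.44.

R$4.44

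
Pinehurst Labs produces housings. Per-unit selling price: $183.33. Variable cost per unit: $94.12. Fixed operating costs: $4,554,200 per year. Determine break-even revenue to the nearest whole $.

CM per unit = $183.33 − $94.12 = $89.21; CM ratio = $89.21 / $183.33 = 0.4866.
Break-even sales = FC ÷ CM ratio = $4,554,200 × $183.33 / $89.21 = $9,359,057.

$9,359,057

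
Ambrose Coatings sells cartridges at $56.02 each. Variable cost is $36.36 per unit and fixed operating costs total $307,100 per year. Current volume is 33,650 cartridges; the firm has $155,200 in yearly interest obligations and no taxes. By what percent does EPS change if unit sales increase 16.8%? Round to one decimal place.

At 33,650 units, contribution = 33,650 × $19.66 = $661,559.00.
Subtracting fixed costs: EBIT = $661,559.00 − $307,100 = $354,459.00.
After interest of $155,200.00, pre-tax earnings = $199,259.00.
DCL = total CM / (EBIT − I) = $661,559.00 / $199,259.00 = 3.3201.
EPS therefore changes by 3.3201 × (+16.8%) = +55.8%.

+55.8%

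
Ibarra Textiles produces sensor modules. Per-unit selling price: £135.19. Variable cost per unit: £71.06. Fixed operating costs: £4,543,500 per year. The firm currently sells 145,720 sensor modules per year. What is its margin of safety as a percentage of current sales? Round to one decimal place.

51.4%

Each unit contributes £135.19 − £71.06 = £64.13. Break-even units = £4,543,500 ÷ £64.13 = 70,848.28; break-even revenue = 70,848.28 × £135.19 = £9,577,978.56.
Current sales = 145,720 × £135.19 = £19,699,886.80.
Margin of safety = (£19,699,886.80 − £9,577,978.56) ÷ £19,699,886.80 = 51.4%.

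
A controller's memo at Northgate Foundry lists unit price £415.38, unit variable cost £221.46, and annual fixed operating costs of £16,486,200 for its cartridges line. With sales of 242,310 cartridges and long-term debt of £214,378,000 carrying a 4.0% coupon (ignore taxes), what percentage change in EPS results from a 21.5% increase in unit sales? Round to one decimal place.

+46.1%

At 242,310 units, contribution = 242,310 × £193.92 = £46,988,755.20.
EBIT = £46,988,755.20 − £16,486,200 = £30,502,555.20.
After interest of £8,575,120.00, pre-tax earnings = £21,927,435.20.
DCL = total CM / (EBIT − I) = £46,988,755.20 / £21,927,435.20 = 2.1429.
EPS therefore changes by 2.1429 × (+21.5%) = +46.1%.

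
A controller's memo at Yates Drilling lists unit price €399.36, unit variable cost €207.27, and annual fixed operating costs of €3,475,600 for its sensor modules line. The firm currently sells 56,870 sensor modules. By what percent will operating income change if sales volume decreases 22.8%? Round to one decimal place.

Total contribution margin = 56,870 × €192.09 = €10,924,158.30.
Subtracting fixed costs: EBIT = €10,924,158.30 − €3,475,600 = €7,448,558.30.
Degree of operating leverage = €10,924,158.30 / €7,448,558.30 = 1.4666.
%ΔEBIT = DOL × %ΔSales = 1.4666 × -22.8% = -33.4%.

-33.4%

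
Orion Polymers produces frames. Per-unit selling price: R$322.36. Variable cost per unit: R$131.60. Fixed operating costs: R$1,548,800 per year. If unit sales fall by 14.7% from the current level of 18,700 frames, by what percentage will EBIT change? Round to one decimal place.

-26.0%

Contribution at this volume is 18,700 × R$190.76 = R$3,567,212.00.
EBIT = R$3,567,212.00 − R$1,548,800 = R$2,018,412.00.
DOL = contribution ÷ EBIT = R$3,567,212.00 ÷ R$2,018,412.00 = 1.7673.
Operating income changes by 1.7673 × -14.7% = -26.0%.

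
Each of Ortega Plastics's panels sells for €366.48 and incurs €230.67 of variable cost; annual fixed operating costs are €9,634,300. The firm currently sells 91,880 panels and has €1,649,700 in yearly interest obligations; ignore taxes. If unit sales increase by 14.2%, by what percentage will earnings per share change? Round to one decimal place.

+148.4%

Total contribution margin = 91,880 × €135.81 = €12,478,222.80.
Operating income = contribution − fixed costs = €12,478,222.80 − €9,634,300 = €2,843,922.80.
After interest of €1,649,700.00, pre-tax earnings = €1,194,222.80.
DCL = total CM / (EBIT − I) = €12,478,222.80 / €1,194,222.80 = 10.4488.
%ΔEPS = DCL × %ΔSales = 10.4488 × +14.2% = +148.4%.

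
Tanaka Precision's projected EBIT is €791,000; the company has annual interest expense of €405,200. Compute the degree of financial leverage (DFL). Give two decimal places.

2.05

Interest = €405,200.00.
DFL = EBIT ÷ (EBIT − I) = €791,000 ÷ (€791,000 − €405,200.00) = €791,000 ÷ €385,800.00 = 2.0503.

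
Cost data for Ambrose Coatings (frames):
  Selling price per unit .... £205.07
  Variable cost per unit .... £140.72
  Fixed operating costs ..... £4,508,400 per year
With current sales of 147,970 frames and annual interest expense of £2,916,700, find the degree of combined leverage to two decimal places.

4.54

Contribution at this volume is 147,970 × £64.35 = £9,521,869.50.
Subtracting fixed costs: EBIT = £9,521,869.50 − £4,508,400 = £5,013,469.50. Interest = £2,916,700.00, so EBIT − I = £2,096,769.50.
Degree of total leverage = total CM / (EBIT − interest) = £9,521,869.50 / £2,096,769.50 = 4.5412.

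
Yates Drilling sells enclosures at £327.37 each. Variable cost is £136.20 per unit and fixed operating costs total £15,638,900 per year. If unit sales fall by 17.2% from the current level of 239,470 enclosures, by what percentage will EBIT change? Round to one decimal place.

Total contribution margin = 239,470 × £191.17 = £45,779,479.90.
EBIT = £45,779,479.90 − £15,638,900 = £30,140,579.90.
DOL = contribution ÷ EBIT = £45,779,479.90 ÷ £30,140,579.90 = 1.5189.
%ΔEBIT = DOL × %ΔSales = 1.5189 × -17.2% = -26.1%.

-26.1%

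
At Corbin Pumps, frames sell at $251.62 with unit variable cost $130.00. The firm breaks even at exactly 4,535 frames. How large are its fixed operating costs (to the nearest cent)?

Contribution margin per unit = $251.62 − $130.00 = $121.62.
Since BE = FC / CM, FC = 4,535 × $121.62 = $551,546.70.

$551,546.70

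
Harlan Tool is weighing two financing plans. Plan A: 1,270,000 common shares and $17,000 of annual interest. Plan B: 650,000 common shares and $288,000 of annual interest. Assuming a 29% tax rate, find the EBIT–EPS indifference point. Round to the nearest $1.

$572,113

At indifference, (EBIT − 17,000)(1 − t)/1,270,000 = (EBIT − 288,000)(1 − t)/650,000.
The (1 − t) factor cancels: (EBIT − 17,000) × 650,000 = (EBIT − 288,000) × 1,270,000.
EBIT × (1,270,000 − 650,000) = 288,000 × 1,270,000 − 17,000 × 650,000 = 354,710,000,000, so EBIT = 354,710,000,000 ÷ 620,000 = 572,112.90.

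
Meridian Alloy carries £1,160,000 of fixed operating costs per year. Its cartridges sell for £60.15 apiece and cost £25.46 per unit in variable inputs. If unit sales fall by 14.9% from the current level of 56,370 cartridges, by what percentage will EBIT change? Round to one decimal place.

Total contribution margin = 56,370 × £34.69 = £1,955,475.30.
Operating income = contribution − fixed costs = £1,955,475.30 − £1,160,000 = £795,475.30.
Degree of operating leverage = £1,955,475.30 / £795,475.30 = 2.4582.
%ΔEBIT = DOL × %ΔSales = 2.4582 × -14.9% = -36.6%.

-36.6%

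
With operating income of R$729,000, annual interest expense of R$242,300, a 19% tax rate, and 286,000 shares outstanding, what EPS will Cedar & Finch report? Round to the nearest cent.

Interest = R$242,300.00, so EBT = R$729,000 − R$242,300.00 = R$486,700.00.
Net income = R$486,700.00 × (1 − 0.19) = R$394,227.00.
EPS = R$394,227.00 ÷ 286,000 = R$1.38.

R$1.38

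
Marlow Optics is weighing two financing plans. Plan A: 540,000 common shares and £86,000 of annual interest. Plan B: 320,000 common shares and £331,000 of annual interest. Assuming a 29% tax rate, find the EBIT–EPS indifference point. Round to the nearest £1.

Set EPS_A = EPS_B: (EBIT − £86,000)(1 − 0.29) ÷ 540,000 = (EBIT − £331,000)(1 − 0.29) ÷ 320,000.
The (1 − t) factor cancels: (EBIT − 86,000) × 320,000 = (EBIT − 331,000) × 540,000.
Solving, EBIT = (331,000·540,000 − 86,000·320,000) / (540,000 − 320,000) = 151,220,000,000 / 220,000 = 687,363.64.

£687,364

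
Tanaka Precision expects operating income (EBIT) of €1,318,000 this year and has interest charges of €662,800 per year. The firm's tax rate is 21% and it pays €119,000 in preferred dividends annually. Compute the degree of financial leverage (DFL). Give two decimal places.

Annual interest charges come to €662,800.00.
Preferred dividends grossed up pre-tax: €119,000 / (1 − 0.21) = €150,632.91.
DFL = EBIT ÷ [EBIT − I − D_p/(1−t)] = €1,318,000 ÷ [€1,318,000 − €662,800.00 − €150,632.91] = €1,318,000 ÷ €504,567.09 = 2.6121.

2.61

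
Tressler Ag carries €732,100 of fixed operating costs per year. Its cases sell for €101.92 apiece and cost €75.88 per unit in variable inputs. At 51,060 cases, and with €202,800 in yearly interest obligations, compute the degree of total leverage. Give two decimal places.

Total contribution margin = 51,060 × €26.04 = €1,329,602.40.
Subtracting fixed costs: EBIT = €1,329,602.40 − €732,100 = €597,502.40. Interest = €202,800.00.
DOL = €1,329,602.40 ÷ €597,502.40 = 2.2253; DFL = €597,502.40 ÷ €394,702.40 = 1.5138.
DCL = DOL × DFL = 2.2253 × 1.5138 = 3.3687.

3.37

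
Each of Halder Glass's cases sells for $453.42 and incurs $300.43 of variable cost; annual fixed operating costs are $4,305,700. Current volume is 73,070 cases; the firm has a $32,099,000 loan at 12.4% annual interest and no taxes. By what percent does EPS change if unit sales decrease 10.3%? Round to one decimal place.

Total contribution margin = 73,070 × $152.99 = $11,178,979.30.
EBIT = $11,178,979.30 − $4,305,700 = $6,873,279.30.
Interest = $3,980,276.00, so EBIT − I = $2,893,003.30.
Degree of combined leverage = contribution ÷ (EBIT − I) = $11,178,979.30 ÷ $2,893,003.30 = 3.8641.
EPS therefore changes by 3.8641 × (-10.3%) = -39.8%.

-39.8%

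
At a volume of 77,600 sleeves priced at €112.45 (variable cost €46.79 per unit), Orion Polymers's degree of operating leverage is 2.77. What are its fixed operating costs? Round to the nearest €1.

Total contribution margin = 77,600 × €65.66 = €5,095,216.00.
DOL = contribution / EBIT, so EBIT = €5,095,216.00 / 2.77 = €1,839,428.16.
Fixed costs = CM − EBIT = €5,095,216.00 − €1,839,428.16 = €3,255,788.

€3,255,788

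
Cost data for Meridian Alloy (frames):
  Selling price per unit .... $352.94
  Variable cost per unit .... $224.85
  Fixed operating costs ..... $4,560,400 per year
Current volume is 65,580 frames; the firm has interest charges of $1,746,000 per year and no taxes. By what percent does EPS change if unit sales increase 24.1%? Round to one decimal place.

+96.7%

Contribution at this volume is 65,580 × $128.09 = $8,400,142.20.
Subtracting fixed costs: EBIT = $8,400,142.20 − $4,560,400 = $3,839,742.20.
After interest of $1,746,000.00, pre-tax earnings = $2,093,742.20.
DCL = total CM / (EBIT − I) = $8,400,142.20 / $2,093,742.20 = 4.0120.
%ΔEPS = DCL × %ΔSales = 4.0120 × +24.1% = +96.7%.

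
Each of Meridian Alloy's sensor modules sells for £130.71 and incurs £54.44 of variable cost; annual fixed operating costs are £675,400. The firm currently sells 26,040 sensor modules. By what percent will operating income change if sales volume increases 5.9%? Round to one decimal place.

+8.9%

At 26,040 units, contribution = 26,040 × £76.27 = £1,986,070.80.
Operating income = contribution − fixed costs = £1,986,070.80 − £675,400 = £1,310,670.80.
Degree of operating leverage = £1,986,070.80 / £1,310,670.80 = 1.5153.
So EBIT moves 1.5153 × (+5.9%) = +8.9%.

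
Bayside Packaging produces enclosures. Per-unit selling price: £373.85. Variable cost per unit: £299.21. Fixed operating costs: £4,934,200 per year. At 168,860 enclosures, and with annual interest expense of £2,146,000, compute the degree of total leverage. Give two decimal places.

2.28

Contribution at this volume is 168,860 × £74.64 = £12,603,710.40.
Subtracting fixed costs: EBIT = £12,603,710.40 − £4,934,200 = £7,669,510.40. Interest = £2,146,000.00.
DOL = £12,603,710.40 ÷ £7,669,510.40 = 1.6434; DFL = £7,669,510.40 ÷ £5,523,510.40 = 1.3885.
Combined leverage = 1.6434 × 1.3885 = 2.2819.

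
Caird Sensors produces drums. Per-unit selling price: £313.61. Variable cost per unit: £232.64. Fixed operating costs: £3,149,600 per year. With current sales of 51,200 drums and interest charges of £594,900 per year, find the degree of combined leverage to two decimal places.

Contribution at this volume is 51,200 × £80.97 = £4,145,664.00.
Operating income = contribution − fixed costs = £4,145,664.00 − £3,149,600 = £996,064.00. Interest = £594,900.00.
DOL = £4,145,664.00 ÷ £996,064.00 = 4.1620; DFL = £996,064.00 ÷ £401,164.00 = 2.4829.
DCL = DOL × DFL = 4.1620 × 2.4829 = 10.3338.

10.33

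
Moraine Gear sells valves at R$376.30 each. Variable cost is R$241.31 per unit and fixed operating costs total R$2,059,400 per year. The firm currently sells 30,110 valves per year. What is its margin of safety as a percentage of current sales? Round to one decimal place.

49.3%

Contribution margin per unit = R$376.30 − R$241.31 = R$134.99. Break-even units = R$2,059,400 ÷ R$134.99 = 15,255.94; break-even revenue = 15,255.94 × R$376.30 = R$5,740,812.06.
Actual sales revenue = 30,110 × R$376.30 = R$11,330,393.00.
Margin of safety = (R$11,330,393.00 − R$5,740,812.06) ÷ R$11,330,393.00 = 49.3%.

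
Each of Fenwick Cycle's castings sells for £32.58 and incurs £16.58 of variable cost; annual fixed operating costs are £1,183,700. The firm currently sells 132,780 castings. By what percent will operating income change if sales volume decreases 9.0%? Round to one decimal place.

-20.3%

At 132,780 units, contribution = 132,780 × £16.00 = £2,124,480.00.
Operating income = contribution − fixed costs = £2,124,480.00 − £1,183,700 = £940,780.00.
So DOL = total CM / EBIT = £2,124,480.00 / £940,780.00 = 2.2582.
Operating income changes by 2.2582 × -9.0% = -20.3%.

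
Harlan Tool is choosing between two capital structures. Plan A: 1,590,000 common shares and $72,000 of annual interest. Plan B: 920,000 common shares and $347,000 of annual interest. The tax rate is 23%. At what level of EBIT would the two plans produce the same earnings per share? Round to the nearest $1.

$724,612

At indifference, (EBIT − 72,000)(1 − t)/1,590,000 = (EBIT − 347,000)(1 − t)/920,000.
The (1 − t) factor cancels: (EBIT − 72,000) × 920,000 = (EBIT − 347,000) × 1,590,000.
EBIT × (1,590,000 − 920,000) = 347,000 × 1,590,000 − 72,000 × 920,000 = 485,490,000,000, so EBIT = 485,490,000,000 ÷ 670,000 = 724,611.94.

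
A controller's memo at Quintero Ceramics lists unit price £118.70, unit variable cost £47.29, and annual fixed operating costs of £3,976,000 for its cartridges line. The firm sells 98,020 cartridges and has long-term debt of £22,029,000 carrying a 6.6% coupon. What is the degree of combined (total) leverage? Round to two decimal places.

4.46

Total contribution margin = 98,020 × £71.41 = £6,999,608.20.
Operating income = contribution − fixed costs = £6,999,608.20 − £3,976,000 = £3,023,608.20. Interest = £1,453,914.00.
DOL = £6,999,608.20 ÷ £3,023,608.20 = 2.3150; DFL = £3,023,608.20 ÷ £1,569,694.20 = 1.9262.
Combined leverage = 2.3150 × 1.9262 = 4.4592.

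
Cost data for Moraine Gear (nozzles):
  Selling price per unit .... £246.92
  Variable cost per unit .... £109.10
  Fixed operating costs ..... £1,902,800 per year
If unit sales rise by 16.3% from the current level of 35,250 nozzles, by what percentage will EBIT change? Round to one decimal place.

+26.8%

At 35,250 units, contribution = 35,250 × £137.82 = £4,858,155.00.
Operating income = contribution − fixed costs = £4,858,155.00 − £1,902,800 = £2,955,355.00.
Degree of operating leverage = £4,858,155.00 / £2,955,355.00 = 1.6438.
Operating income changes by 1.6438 × +16.3% = +26.8%.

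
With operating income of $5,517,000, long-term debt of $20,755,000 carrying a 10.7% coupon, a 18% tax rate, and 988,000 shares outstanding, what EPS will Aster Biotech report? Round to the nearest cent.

Interest = $2,220,785.00, so EBT = $5,517,000 − $2,220,785.00 = $3,296,215.00.
After tax at 18%: net income = $3,296,215.00 × 0.82 = $2,702,896.30.
EPS = $2,702,896.30 ÷ 988,000 = $2.74.

$2.74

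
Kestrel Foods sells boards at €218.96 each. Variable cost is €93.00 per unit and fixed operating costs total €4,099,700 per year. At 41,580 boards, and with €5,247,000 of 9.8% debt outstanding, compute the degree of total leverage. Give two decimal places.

8.40

At 41,580 units, contribution = 41,580 × €125.96 = €5,237,416.80.
EBIT = €5,237,416.80 − €4,099,700 = €1,137,716.80. Interest = €514,206.00.
DOL = €5,237,416.80 ÷ €1,137,716.80 = 4.6034; DFL = €1,137,716.80 ÷ €623,510.80 = 1.8247.
Combined leverage = 4.6034 × 1.8247 = 8.3998.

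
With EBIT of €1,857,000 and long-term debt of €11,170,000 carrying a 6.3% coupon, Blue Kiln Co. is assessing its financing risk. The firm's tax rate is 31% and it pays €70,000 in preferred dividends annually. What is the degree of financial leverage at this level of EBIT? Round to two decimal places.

Interest = €703,710.00.
Preferred dividends grossed up pre-tax: €70,000 / (1 − 0.31) = €101,449.28.
DFL = EBIT ÷ [EBIT − I − D_p/(1−t)] = €1,857,000 ÷ [€1,857,000 − €703,710.00 − €101,449.28] = €1,857,000 ÷ €1,051,840.72 = 1.7655.

1.77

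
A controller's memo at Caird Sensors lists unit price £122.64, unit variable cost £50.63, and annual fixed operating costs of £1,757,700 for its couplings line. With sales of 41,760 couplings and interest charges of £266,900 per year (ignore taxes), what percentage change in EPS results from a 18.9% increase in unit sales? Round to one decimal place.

+57.8%

Total contribution margin = 41,760 × £72.01 = £3,007,137.60.
Operating income = contribution − fixed costs = £3,007,137.60 − £1,757,700 = £1,249,437.60.
After interest of £266,900.00, pre-tax earnings = £982,537.60.
Degree of combined leverage = contribution ÷ (EBIT − I) = £3,007,137.60 ÷ £982,537.60 = 3.0606.
%ΔEPS = DCL × %ΔSales = 3.0606 × +18.9% = +57.8%.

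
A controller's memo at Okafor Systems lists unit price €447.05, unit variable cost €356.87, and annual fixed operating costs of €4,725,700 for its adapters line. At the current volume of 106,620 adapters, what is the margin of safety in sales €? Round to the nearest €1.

€24,237,722

Contribution margin per unit = €447.05 − €356.87 = €90.18. Break-even units = €4,725,700 ÷ €90.18 = 52,402.97; break-even revenue = 52,402.97 × €447.05 = €23,426,748.56.
Actual sales revenue = 106,620 × €447.05 = €47,664,471.00.
Margin of safety = €47,664,471.00 − €23,426,748.56 = €24,237,722.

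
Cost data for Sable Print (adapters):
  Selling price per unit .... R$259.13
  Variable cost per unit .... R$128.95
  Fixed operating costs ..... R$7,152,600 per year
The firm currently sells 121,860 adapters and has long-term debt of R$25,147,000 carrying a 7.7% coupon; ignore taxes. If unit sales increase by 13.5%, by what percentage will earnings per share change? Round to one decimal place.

At 121,860 units, contribution = 121,860 × R$130.18 = R$15,863,734.80.
Operating income = contribution − fixed costs = R$15,863,734.80 − R$7,152,600 = R$8,711,134.80.
After interest of R$1,936,319.00, pre-tax earnings = R$6,774,815.80.
Degree of combined leverage = contribution ÷ (EBIT − I) = R$15,863,734.80 ÷ R$6,774,815.80 = 2.3416.
%ΔEPS = DCL × %ΔSales = 2.3416 × +13.5% = +31.6%.

+31.6%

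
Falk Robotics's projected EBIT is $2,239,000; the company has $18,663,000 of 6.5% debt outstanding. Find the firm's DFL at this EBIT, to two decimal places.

Annual interest charges come to $1,213,095.00.
DFL = EBIT ÷ (EBIT − I) = $2,239,000 ÷ ($2,239,000 − $1,213,095.00) = $2,239,000 ÷ $1,025,905.00 = 2.1825.

2.18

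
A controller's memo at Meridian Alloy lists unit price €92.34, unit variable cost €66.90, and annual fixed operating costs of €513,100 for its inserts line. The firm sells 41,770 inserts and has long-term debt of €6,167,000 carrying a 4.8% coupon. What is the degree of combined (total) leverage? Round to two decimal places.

4.19

Total contribution margin = 41,770 × €25.44 = €1,062,628.80.
EBIT = €1,062,628.80 − €513,100 = €549,528.80. Interest = €296,016.00.
DOL = €1,062,628.80 ÷ €549,528.80 = 1.9337; DFL = €549,528.80 ÷ €253,512.80 = 2.1677.
Combined leverage = 1.9337 × 2.1677 = 4.1917.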